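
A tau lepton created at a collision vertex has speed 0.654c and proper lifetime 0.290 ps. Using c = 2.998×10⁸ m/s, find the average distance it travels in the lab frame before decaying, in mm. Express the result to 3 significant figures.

0.0752 mm

γ = 1/√(1 − β²) = 1/√(1 − 0.427716) = 1/√0.572284 = 1/0.756495 = 1.3219.
Lab-frame lifetime: Δt = γτ = 1.3219 × 0.290 ps = 0.38335 ps.
Distance: d = vΔt = 0.654 × 2.998×10⁸ m/s × 3.8335×10^-13 s = 7.52×10^-5 m = 0.0752 mm.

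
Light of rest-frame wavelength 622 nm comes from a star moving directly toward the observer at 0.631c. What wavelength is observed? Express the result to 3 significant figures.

Relativistic Doppler for wavelength: λ_obs = λ_src · √((1−β)/(1+β)).
With β = 0.631: factor = √(0.369/1.631) = 0.47565.
λ_obs = 622 × 0.47565 = 296 nm.

296 nm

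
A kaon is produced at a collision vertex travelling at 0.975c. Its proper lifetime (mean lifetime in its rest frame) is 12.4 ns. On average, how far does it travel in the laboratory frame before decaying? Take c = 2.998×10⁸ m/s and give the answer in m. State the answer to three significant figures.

Lorentz factor: γ = (1 − 0.950625)^(−1/2) = 4.5004.
Lab-frame lifetime: Δt = γτ = 4.5004 × 12.4 ns = 55.805 ns.
Distance: d = vΔt = 0.975 × 2.998×10⁸ m/s × 5.5805×10^-8 s = 16.3 m.

16.3 m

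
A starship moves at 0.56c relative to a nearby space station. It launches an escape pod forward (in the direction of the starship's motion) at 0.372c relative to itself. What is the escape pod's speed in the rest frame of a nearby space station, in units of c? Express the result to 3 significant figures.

In units of c, u = (u' + v)/(1 + u'v) with u' = 0.372 and v = 0.56.
Numerator: 0.372 + 0.56 = 0.932. Denominator: 1 + (0.372)(0.56) = 1.20832.
u = 0.932/1.20832 = 0.77132, so the speed is 0.771c.

0.771c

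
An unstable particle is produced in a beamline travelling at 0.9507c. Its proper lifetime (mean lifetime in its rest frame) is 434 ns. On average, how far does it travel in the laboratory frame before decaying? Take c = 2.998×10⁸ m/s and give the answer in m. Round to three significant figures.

399 m

γ = 1/√(1 − β²) = 1/√(1 − 0.90383049) = 1/√0.09616951 = 1/0.310112 = 3.2246.
Lab-frame lifetime: Δt = γτ = 3.2246 × 434 ns = 1399.5 ns.
Distance: d = vΔt = 0.9507 × 2.998×10⁸ m/s × 1.3995×10^-6 s = 399 m.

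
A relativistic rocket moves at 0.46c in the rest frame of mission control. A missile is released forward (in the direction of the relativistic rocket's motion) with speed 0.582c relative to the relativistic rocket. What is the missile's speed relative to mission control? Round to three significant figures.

0.822c

Relativistic velocity addition: u = (u' + v)/(1 + u'v/c²), with u' = 0.582c and v = 0.46c.
Numerator: 0.582 + 0.46 = 1.042. Denominator: 1 + (0.582)(0.46) = 1.26772.
u = 1.042/1.26772 = 0.82195, so the speed is 0.822c.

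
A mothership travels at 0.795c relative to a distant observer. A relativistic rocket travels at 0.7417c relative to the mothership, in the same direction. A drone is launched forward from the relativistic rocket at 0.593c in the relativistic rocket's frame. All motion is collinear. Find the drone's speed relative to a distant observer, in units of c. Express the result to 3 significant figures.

0.991c

First combine the drone and relativistic rocket (S''→S'): u₁ = (0.593 + 0.7417)/(1 + 0.593×0.7417) = 1.3347/1.4398281 = 0.92699.
Then combine with the mothership (S'→S): u = (0.92699 + 0.795)/(1 + 0.92699×0.795) = 1.72199/1.73695705 = 0.99138.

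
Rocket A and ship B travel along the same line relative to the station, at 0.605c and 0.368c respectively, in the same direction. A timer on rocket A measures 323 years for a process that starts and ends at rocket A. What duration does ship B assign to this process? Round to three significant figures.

339 years

The velocity of rocket A relative to ship B is (0.605 − 0.368)c / (1 − 0.605×0.368) = 0.30488c; relative speed 0.30488c.
At |u| = 0.30488c, γ = (1 − 0.0929518)^(−1/2) = 1.05.
Rocket A's interval is proper; time dilation gives Δt_B = γΔτ = 1.05 × 323 years = 339 years.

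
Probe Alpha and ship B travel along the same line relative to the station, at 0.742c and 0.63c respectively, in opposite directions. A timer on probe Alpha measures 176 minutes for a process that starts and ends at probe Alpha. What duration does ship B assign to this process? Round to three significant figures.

The velocity of probe Alpha relative to ship B is (0.742 + 0.63)c / (1 + 0.742×0.63) = 0.93495c; relative speed 0.93495c.
γ for this relative speed: γ = 1/√(1 − 0.874132) = 2.8187.
Probe Alpha's interval is proper; time dilation gives Δt_B = γΔτ = 2.8187 × 176 minutes = 496 minutes.

496 minutes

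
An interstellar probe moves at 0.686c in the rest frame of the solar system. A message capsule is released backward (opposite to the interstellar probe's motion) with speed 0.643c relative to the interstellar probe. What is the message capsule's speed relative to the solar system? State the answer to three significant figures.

0.0769c

In units of c, u = (u' + v)/(1 + u'v) with u' = −0.643 and v = 0.686.
Numerator: −0.643 + 0.686 = 0.043. Denominator: 1 + (−0.643)(0.686) = 0.558902.
u = 0.043/0.558902 = 0.076937, so the speed is 0.0769c.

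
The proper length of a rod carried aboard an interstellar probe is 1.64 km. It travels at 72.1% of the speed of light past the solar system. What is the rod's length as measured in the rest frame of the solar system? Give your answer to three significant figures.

1.14 km

Lorentz factor: γ = (1 − 0.519841)^(−1/2) = 1.4431.
Length contraction: L = L₀/γ = 1.64/1.4431 = 1.14 km.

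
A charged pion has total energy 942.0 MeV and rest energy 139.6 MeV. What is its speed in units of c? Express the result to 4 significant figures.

0.9890c

Total energy E = γmc² gives γ = 942.0/139.6 = 6.7479.
Hence β = √(1 − 1/γ²) = √(1 − 0.0219615) = √0.9780385 = 0.9890.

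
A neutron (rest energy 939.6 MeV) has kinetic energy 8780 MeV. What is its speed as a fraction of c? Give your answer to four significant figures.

γ = 1 + K/(mc²) = 1 + 8780/939.6 = 10.344.
β = √(1 − 1/γ²) = √(1 − 0.00934594) = √0.99065406 = 0.9953.

0.9953c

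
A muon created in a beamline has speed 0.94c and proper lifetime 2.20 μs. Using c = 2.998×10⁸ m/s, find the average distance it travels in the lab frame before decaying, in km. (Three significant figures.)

1.82 km

Lorentz factor: γ = (1 − 0.8836)^(−1/2) = 2.9311.
Lab-frame lifetime: Δt = γτ = 2.9311 × 2.20 μs = 6.4484 μs.
Distance: d = vΔt = 0.94 × 2.998×10⁸ m/s × 6.4484×10^-6 s = 1820 m = 1.82 km.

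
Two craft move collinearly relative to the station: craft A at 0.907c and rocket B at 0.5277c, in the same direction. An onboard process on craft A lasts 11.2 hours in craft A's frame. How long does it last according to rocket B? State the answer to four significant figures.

16.32 hours

Transform craft A's velocity into rocket B's frame: (0.907 − 0.5277)/(1 − 0.907·0.5277) = 0.3793/0.5213761, so the relative speed is 0.7275c.
At |u| = 0.7275c, γ = (1 − 0.529256)^(−1/2) = 1.4575.
Craft A's interval is proper; time dilation gives Δt_B = γΔτ = 1.4575 × 11.2 hours = 16.32 hours.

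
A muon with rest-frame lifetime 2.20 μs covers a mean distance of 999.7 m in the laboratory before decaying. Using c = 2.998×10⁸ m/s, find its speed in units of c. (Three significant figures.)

d = βγcτ ⇒ βγ = d/(cτ) = 999.7 m / (659.56 m) = 1.5157.
β = (βγ)/√(1+(βγ)²) = 1.5157/√3.29735 = 0.835.

0.835c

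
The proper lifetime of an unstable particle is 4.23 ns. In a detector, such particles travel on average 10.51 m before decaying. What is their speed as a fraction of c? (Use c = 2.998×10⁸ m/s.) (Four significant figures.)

0.9928c

d = βγcτ ⇒ βγ = d/(cτ) = 10.51 m / (1.268154 m) = 8.2876.
β = (βγ)/√(1+(βγ)²) = 8.2876/√69.6843 = 0.9928.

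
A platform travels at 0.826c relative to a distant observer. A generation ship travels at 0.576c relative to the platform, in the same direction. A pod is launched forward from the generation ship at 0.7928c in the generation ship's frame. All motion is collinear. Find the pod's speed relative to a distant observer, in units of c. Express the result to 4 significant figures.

First combine the pod and generation ship (S''→S'): u₁ = (0.7928 + 0.576)/(1 + 0.7928×0.576) = 1.3688/1.4566528 = 0.93969.
Then combine with the platform (S'→S): u = (0.93969 + 0.826)/(1 + 0.93969×0.826) = 1.76569/1.77618394 = 0.99409.

0.9941c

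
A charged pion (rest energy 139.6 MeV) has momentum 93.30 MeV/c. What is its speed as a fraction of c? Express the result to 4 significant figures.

βγ = pc/(mc²) = 93.30/139.6 = 0.66834.
Since γ² = 1 + (βγ)² = 1.446678, γ = √1.446678 = 1.20278, and β = (βγ)/γ = 0.66834/1.20278 = 0.5557.

0.5557c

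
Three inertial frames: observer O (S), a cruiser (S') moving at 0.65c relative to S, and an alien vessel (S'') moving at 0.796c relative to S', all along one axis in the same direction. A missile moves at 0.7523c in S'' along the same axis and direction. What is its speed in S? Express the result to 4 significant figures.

0.9932c

First combine the missile and alien vessel (S''→S'): u₁ = (0.7523 + 0.796)/(1 + 0.7523×0.796) = 1.5483/1.5988308 = 0.9684.
Then combine with the cruiser (S'→S): u = (0.9684 + 0.65)/(1 + 0.9684×0.65) = 1.6184/1.62946 = 0.99321.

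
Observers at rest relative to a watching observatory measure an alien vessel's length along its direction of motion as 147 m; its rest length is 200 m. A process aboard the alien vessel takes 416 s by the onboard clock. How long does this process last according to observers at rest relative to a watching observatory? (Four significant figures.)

566.0 s

Length contraction gives γ = L₀/L = 200/147 = 1.36054.
The same γ dilates the second interval: 1.36054 × 416 s = 566.0 s.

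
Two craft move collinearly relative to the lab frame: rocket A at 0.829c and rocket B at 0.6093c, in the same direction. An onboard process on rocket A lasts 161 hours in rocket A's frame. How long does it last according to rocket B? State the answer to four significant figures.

Speed of rocket A in rocket B's frame: u = (v_A − v_B)/(1 − v_A v_B/c²) = (0.829 − 0.6093)/(1 − 0.829×0.6093) = 0.2197/0.4948903 = 0.44394; |u| = 0.44394c.
γ for this relative speed: γ = 1/√(1 − 0.197083) = 1.116.
Rocket A's interval is proper; time dilation gives Δt_B = γΔτ = 1.116 × 161 hours = 179.7 hours.

179.7 hours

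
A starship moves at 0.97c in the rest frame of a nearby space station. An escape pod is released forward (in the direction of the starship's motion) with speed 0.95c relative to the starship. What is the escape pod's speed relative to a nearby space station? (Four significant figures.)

0.9992c

Relativistic velocity addition: u = (u' + v)/(1 + u'v/c²), with u' = 0.95c and v = 0.97c.
Numerator: 0.95 + 0.97 = 1.92. Denominator: 1 + (0.95)(0.97) = 1.9215.
u = 1.92/1.9215 = 0.99922, so the speed is 0.9992c.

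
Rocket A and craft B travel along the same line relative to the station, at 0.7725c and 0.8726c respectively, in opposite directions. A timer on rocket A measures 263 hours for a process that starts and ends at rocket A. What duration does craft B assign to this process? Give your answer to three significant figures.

1420 hours

Speed of rocket A in craft B's frame: u = (v_A + v_B)/(1 + v_A v_B/c²) = (0.7725 + 0.8726)/(1 + 0.7725×0.8726) = 1.6451/1.6740835 = 0.98269; |u| = 0.98269c.
At |u| = 0.98269c, γ = (1 − 0.96568)^(−1/2) = 5.3979.
The clock on rocket A records proper time, so craft B measures Δt = γΔτ = 5.3979 × 263 = 1420 hours.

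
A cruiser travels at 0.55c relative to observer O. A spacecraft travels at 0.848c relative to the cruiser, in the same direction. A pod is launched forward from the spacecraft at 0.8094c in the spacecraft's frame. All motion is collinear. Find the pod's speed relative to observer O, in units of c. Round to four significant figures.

0.9950c

Compose velocities in two stages. Stage 1 (into S'): u₁ = (0.8094+0.848)/(1+0.8094×0.848) = 0.98282.
Stage 2 (into S): u = (0.98282+0.55)/(1+0.98282×0.55) = 0.99498, so the speed is 0.9950c.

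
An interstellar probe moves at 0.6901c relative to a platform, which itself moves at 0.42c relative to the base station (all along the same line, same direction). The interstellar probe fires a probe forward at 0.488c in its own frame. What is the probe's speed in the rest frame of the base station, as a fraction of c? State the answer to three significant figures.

First combine the probe and interstellar probe (S''→S'): u₁ = (0.488 + 0.6901)/(1 + 0.488×0.6901) = 1.1781/1.3367688 = 0.8813.
Then combine with the platform (S'→S): u = (0.8813 + 0.42)/(1 + 0.8813×0.42) = 1.3013/1.370146 = 0.94975.

0.950c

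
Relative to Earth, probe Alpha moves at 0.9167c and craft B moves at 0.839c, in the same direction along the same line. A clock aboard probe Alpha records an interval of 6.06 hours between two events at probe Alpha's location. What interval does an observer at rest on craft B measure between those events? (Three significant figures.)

The velocity of probe Alpha relative to craft B is (0.9167 − 0.839)c / (1 − 0.9167×0.839) = 0.33653c; relative speed 0.33653c.
At |u| = 0.33653c, γ = (1 − 0.113252)^(−1/2) = 1.0619.
Probe Alpha's interval is proper; time dilation gives Δt_B = γΔτ = 1.0619 × 6.06 hours = 6.44 hours.

6.44 hours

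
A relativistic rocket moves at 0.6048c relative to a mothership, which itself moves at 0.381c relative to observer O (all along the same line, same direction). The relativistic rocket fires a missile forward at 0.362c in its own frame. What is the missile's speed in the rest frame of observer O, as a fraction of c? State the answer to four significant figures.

0.9017c

Compose velocities in two stages. Stage 1 (into S'): u₁ = (0.362+0.6048)/(1+0.362×0.6048) = 0.79315.
Stage 2 (into S): u = (0.79315+0.381)/(1+0.79315×0.381) = 0.90167, so the speed is 0.9017c.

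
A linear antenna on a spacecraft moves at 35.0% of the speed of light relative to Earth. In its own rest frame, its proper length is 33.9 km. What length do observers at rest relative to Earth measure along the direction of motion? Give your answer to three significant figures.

With β = 0.35, γ = 1/√(1 − 0.35²) = 1/√0.8775 = 1.0675.
Length contraction: L = L₀/γ = 33.9/1.0675 = 31.8 km.

31.8 km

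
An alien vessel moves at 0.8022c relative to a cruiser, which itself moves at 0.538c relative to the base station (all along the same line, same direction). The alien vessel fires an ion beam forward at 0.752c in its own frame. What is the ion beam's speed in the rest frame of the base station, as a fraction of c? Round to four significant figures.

First combine the ion beam and alien vessel (S''→S'): u₁ = (0.752 + 0.8022)/(1 + 0.752×0.8022) = 1.5542/1.6032544 = 0.9694.
Then combine with the cruiser (S'→S): u = (0.9694 + 0.538)/(1 + 0.9694×0.538) = 1.5074/1.5215372 = 0.99071.

0.9907c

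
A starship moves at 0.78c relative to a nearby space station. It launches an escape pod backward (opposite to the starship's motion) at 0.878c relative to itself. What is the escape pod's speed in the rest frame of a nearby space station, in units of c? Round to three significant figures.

In units of c, u = (u' + v)/(1 + u'v) with u' = −0.878 and v = 0.78.
Numerator: −0.878 + 0.78 = −0.098. Denominator: 1 + (−0.878)(0.78) = 0.31516.
u = −0.098/0.31516 = −0.31095, so the speed is 0.311c.

0.311c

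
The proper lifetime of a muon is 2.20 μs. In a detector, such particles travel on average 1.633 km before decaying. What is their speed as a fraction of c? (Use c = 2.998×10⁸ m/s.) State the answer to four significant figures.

d = βγcτ ⇒ βγ = d/(cτ) = 1633 m / (659.56 m) = 2.4759.
β = (βγ)/√(1+(βγ)²) = 2.4759/√7.13008 = 0.9272.

0.9272c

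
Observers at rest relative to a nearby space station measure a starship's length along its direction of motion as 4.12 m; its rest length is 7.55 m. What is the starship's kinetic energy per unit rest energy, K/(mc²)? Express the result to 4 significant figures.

Length contraction gives γ = L₀/L = 7.55/4.12 = 1.83252.
Since K = (γ−1)mc², K/(mc²) = 1.83252 − 1 = 0.8325.

0.8325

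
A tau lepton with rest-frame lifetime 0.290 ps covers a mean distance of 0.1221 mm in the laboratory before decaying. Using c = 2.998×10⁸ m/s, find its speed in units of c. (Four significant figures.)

0.8146c

Lab distance = (lab lifetime)·v = γτ·βc, so βγ = d/(cτ) = 1.221×10^-4/(2.998×10⁸ × 2.900×10^-13) = 1.4044.
With βγ = 1.4044: γ² = 1 + (βγ)² = 2.97234, and β = (βγ)/γ = 1.4044/1.72405 = 0.8146.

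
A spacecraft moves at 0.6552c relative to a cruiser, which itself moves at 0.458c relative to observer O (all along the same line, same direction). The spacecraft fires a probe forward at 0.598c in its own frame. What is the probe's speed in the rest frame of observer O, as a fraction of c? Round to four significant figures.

Apply u = (u'+v)/(1+u'v) twice. Probe in the cruiser frame: (0.598+0.6552)/(1+0.598·0.6552) = 1.2532/1.3918096 = 0.90041c.
That velocity, transformed to the rest frame of observer O: (0.90041+0.458)/(1+0.90041·0.458) = 1.35841/1.41238778 = 0.96178c.

0.9618c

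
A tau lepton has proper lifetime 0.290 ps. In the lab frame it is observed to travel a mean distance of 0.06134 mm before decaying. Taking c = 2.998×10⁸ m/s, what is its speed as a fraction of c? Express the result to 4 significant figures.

0.5765c

Lab distance = (lab lifetime)·v = γτ·βc, so βγ = d/(cτ) = 6.134×10^-5/(2.998×10⁸ × 2.900×10^-13) = 0.70553.
With βγ = 0.70553: γ² = 1 + (βγ)² = 1.497773, and β = (βγ)/γ = 0.70553/1.22384 = 0.5765.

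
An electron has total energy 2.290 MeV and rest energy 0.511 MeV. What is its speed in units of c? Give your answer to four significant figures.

0.9748c

Total energy E = γmc² gives γ = 2.290/0.511 = 4.4814.
Hence β = √(1 − 1/γ²) = √(1 − 0.0497935) = √0.9502065 = 0.9748.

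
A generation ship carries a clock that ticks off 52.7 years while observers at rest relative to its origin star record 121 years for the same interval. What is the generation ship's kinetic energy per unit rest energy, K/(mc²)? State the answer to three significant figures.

1.30

The time-dilation ratio gives γ = 121/52.7 = 2.29602.
Since K = (γ−1)mc², K/(mc²) = 2.29602 − 1 = 1.30.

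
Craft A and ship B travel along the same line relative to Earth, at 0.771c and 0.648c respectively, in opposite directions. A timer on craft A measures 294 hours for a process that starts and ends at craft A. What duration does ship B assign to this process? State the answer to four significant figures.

909.0 hours

The velocity of craft A relative to ship B is (0.771 + 0.648)c / (1 + 0.771×0.648) = 0.94625c; relative speed 0.94625c.
At |u| = 0.94625c, γ = (1 − 0.895389)^(−1/2) = 3.0918.
The clock on craft A records proper time, so ship B measures Δt = γΔτ = 3.0918 × 294 = 909.0 hours.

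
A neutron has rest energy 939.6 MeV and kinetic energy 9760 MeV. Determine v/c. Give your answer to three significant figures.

0.996

γ = 1 + K/(mc²) = 1 + 9760/939.6 = 11.387.
β = √(1 − 1/γ²) = √(1 − 0.00771225) = √0.99228775 = 0.996.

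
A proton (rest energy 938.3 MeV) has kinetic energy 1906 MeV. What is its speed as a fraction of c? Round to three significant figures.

K = (γ−1)mc², so γ = 1 + 1906/938.3 = 3.0313.
Then v/c = √(1 − γ⁻²) = √(1 − 0.108828) = √0.891172 = 0.944.

0.944c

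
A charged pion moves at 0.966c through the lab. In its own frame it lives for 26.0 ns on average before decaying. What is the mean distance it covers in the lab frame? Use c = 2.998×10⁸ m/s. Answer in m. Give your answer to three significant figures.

29.1 m

With β = 0.966, γ = 1/√(1 − 0.966²) = 1/√0.066844 = 3.8678.
Lab-frame lifetime: Δt = γτ = 3.8678 × 26.0 ns = 100.56 ns.
Distance: d = vΔt = 0.966 × 2.998×10⁸ m/s × 1.0056×10^-7 s = 29.1 m.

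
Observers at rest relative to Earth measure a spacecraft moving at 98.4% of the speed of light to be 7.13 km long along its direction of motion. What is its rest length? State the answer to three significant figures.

40.0 km

Lorentz factor: γ = (1 − 0.968256)^(−1/2) = 5.6127.
Proper length: L₀ = γ·L = 5.6127 × 7.13 = 40.0 km.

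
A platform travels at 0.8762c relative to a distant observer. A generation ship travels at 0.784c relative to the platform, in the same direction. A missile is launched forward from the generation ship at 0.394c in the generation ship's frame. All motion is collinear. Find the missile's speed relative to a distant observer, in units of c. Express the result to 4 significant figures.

First combine the missile and generation ship (S''→S'): u₁ = (0.394 + 0.784)/(1 + 0.394×0.784) = 1.178/1.308896 = 0.9.
Then combine with the platform (S'→S): u = (0.9 + 0.8762)/(1 + 0.9×0.8762) = 1.7762/1.78858 = 0.99308.

0.9931c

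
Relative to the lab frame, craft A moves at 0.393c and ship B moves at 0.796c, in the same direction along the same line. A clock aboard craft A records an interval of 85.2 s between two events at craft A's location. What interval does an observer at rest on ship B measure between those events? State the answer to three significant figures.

105 s

Speed of craft A in ship B's frame: u = (v_A − v_B)/(1 − v_A v_B/c²) = (0.393 − 0.796)/(1 − 0.393×0.796) = −0.403/0.687172 = −0.58646; |u| = 0.58646c.
At |u| = 0.58646c, γ = (1 − 0.343935)^(−1/2) = 1.2346.
Craft A's interval is proper; time dilation gives Δt_B = γΔτ = 1.2346 × 85.2 s = 105 s.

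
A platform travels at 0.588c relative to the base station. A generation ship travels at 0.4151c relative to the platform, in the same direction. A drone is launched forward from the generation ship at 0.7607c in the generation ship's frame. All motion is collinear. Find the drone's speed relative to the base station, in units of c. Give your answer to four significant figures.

Compose velocities in two stages. Stage 1 (into S'): u₁ = (0.7607+0.4151)/(1+0.7607×0.4151) = 0.89362.
Stage 2 (into S): u = (0.89362+0.588)/(1+0.89362×0.588) = 0.97127, so the speed is 0.9713c.

0.9713c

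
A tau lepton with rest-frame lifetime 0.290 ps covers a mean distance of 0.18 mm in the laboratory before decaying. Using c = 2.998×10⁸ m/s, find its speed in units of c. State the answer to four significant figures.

Lab distance = (lab lifetime)·v = γτ·βc, so βγ = d/(cτ) = 1.800×10^-4/(2.998×10⁸ × 2.900×10^-13) = 2.0703.
With βγ = 2.0703: γ² = 1 + (βγ)² = 5.28614, and β = (βγ)/γ = 2.0703/2.29916 = 0.9005.

0.9005c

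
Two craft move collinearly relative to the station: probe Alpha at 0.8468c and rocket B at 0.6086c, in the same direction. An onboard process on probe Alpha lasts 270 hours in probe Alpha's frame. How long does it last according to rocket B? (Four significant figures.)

Transform probe Alpha's velocity into rocket B's frame: (0.8468 − 0.6086)/(1 − 0.8468·0.6086) = 0.2382/0.48463752, so the relative speed is 0.4915c.
At |u| = 0.4915c, γ = (1 − 0.241572)^(−1/2) = 1.1483.
The clock on probe Alpha records proper time, so rocket B measures Δt = γΔτ = 1.1483 × 270 = 310.0 hours.

310.0 hours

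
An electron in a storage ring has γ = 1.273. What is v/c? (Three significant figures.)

0.619

β = √(1 − 1/γ²) = √(1 − 1/1.620529) = √0.382918 = 0.619.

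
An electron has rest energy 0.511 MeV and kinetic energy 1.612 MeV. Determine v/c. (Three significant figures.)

γ = 1 + K/(mc²) = 1 + 1.612/0.511 = 4.1546.
β = √(1 − 1/γ²) = √(1 − 0.0579351) = √0.9420649 = 0.971.

0.971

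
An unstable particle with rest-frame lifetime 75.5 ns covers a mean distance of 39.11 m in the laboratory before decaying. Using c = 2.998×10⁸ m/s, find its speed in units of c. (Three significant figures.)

0.866c

Let x = d/(cτ) = 39.11 m / (2.998×10⁸ m/s × 7.550×10^-8 s) = 1.7279. Since d = βγcτ, x = βγ = β/√(1−β²).
Solving: β² = x²/(1+x²) = 2.98564/3.98564 = 0.749099, so β = 0.866.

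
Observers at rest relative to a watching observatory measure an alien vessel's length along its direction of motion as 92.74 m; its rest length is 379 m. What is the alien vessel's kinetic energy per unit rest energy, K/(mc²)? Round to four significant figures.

3.087

Length contraction gives γ = L₀/L = 379/92.74 = 4.08669.
K/(mc²) = γ − 1 = 4.08669 − 1 = 3.087.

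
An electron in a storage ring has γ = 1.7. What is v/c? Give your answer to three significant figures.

β = √(1 − 1/γ²) = √(1 − 1/2.89) = √0.653979 = 0.809.

0.809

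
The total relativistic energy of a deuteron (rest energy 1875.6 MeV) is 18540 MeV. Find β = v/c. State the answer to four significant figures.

Total energy E = γmc² gives γ = 18540/1875.6 = 9.8848.
Hence β = √(1 − 1/γ²) = √(1 − 0.0102344) = √0.9897656 = 0.9949.

0.9949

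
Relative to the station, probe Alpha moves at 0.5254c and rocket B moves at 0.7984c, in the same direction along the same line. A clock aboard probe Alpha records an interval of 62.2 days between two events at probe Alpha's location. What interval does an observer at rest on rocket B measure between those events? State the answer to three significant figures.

Transform probe Alpha's velocity into rocket B's frame: (0.5254 − 0.7984)/(1 − 0.5254·0.7984) = −0.273/0.58052064, so the relative speed is 0.47027c.
At |u| = 0.47027c, γ = (1 − 0.221154)^(−1/2) = 1.1331.
Probe Alpha's interval is proper; time dilation gives Δt_B = γΔτ = 1.1331 × 62.2 days = 70.5 days.

70.5 days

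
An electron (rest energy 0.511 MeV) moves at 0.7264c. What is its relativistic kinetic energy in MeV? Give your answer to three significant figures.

γ = 1/√(1 − β²) = 1/√(1 − 0.52765696) = 1/√0.47234304 = 1/0.687272 = 1.45503.
Kinetic energy: K = (γ − 1)mc² = (1.45503 − 1) × 0.511 MeV = 0.45503 × 0.511 = 0.233 MeV.

0.233 MeV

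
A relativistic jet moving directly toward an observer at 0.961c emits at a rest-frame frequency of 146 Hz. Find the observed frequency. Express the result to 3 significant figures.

1040 Hz

Relativistic Doppler (source moving toward): f_obs = f_src · √((1+β)/(1−β)).
With β = 0.961: factor = √(1.961/0.039) = 7.091.
f_obs = 146 × 7.091 = 1040 Hz.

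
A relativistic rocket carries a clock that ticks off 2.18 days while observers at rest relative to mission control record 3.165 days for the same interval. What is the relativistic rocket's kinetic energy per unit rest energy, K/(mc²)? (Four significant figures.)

From Δt = γΔτ: γ = 3.165/2.18 = 1.45183.
K/(mc²) = γ − 1 = 1.45183 − 1 = 0.4518.

0.4518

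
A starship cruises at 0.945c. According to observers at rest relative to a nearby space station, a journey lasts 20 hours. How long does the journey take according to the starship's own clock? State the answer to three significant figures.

6.54 hours

γ = 1/√(1 − β²) = 1/√(1 − 0.893025) = 1/√0.106975 = 1/0.32707 = 3.0574.
The moving clock records proper time: Δτ = Δt/γ = 20/3.0574 = 6.54 hours.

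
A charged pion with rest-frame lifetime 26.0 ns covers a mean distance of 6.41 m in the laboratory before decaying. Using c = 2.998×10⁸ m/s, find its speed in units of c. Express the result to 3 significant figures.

0.635c

Let x = d/(cτ) = 6.410 m / (2.998×10⁸ m/s × 2.600×10^-8 s) = 0.82234. Since d = βγcτ, x = βγ = β/√(1−β²).
Solving: β² = x²/(1+x²) = 0.676243/1.676243 = 0.403428, so β = 0.635.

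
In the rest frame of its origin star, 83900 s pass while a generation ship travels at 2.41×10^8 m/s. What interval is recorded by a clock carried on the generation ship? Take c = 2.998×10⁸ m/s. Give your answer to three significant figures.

49900 s

β = v/c = (2.41×10^8 m/s)/(2.998×10⁸ m/s) = 0.803869.
γ = 1/√(1 − β²) = 1/√(1 − 0.6462054) = 1/√0.3537946 = 1/0.594806 = 1.6812.
The moving clock records proper time: Δτ = Δt/γ = 83900/1.6812 = 49900 s.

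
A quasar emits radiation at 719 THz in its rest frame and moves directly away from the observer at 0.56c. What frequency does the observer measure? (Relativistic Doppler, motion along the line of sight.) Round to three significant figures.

Relativistic Doppler (source moving away): f_obs = f_src · √((1−β)/(1+β)).
With β = 0.56: factor = √(0.44/1.56) = 0.53109.
f_obs = 719 × 0.53109 = 382 THz.

382 THz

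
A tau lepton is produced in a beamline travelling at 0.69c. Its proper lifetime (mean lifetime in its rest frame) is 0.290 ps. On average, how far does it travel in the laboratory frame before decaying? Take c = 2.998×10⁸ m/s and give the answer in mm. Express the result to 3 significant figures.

0.0829 mm

γ = 1/√(1 − β²) = 1/√(1 − 0.4761) = 1/√0.5239 = 1/0.723809 = 1.3816.
Lab-frame lifetime: Δt = γτ = 1.3816 × 0.290 ps = 0.40066 ps.
Distance: d = vΔt = 0.69 × 2.998×10⁸ m/s × 4.0066×10^-13 s = 8.29×10^-5 m = 0.0829 mm.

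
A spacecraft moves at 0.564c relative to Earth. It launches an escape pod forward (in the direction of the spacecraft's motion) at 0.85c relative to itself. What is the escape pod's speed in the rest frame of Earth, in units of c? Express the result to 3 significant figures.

0.956c

In units of c, u = (u' + v)/(1 + u'v) with u' = 0.85 and v = 0.564.
Numerator: 0.85 + 0.564 = 1.414. Denominator: 1 + (0.85)(0.564) = 1.4794.
u = 1.414/1.4794 = 0.95579, so the speed is 0.956c.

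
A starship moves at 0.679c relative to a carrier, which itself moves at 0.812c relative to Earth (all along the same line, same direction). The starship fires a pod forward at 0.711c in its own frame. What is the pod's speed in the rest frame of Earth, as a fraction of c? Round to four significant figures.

0.9933c

First combine the pod and starship (S''→S'): u₁ = (0.711 + 0.679)/(1 + 0.711×0.679) = 1.39/1.482769 = 0.93744.
Then combine with the carrier (S'→S): u = (0.93744 + 0.812)/(1 + 0.93744×0.812) = 1.74944/1.76120128 = 0.99332.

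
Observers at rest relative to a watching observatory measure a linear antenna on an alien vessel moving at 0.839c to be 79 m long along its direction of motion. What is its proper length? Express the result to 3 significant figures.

145 m

Lorentz factor: γ = (1 − 0.703921)^(−1/2) = 1.8378.
Proper length: L₀ = γ·L = 1.8378 × 79 = 145 m.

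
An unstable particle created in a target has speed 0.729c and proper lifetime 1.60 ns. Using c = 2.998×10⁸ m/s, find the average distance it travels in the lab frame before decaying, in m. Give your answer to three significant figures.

γ = 1/√(1 − β²) = 1/√(1 − 0.531441) = 1/√0.468559 = 1/0.684514 = 1.4609.
Lab-frame lifetime: Δt = γτ = 1.4609 × 1.60 ns = 2.3374 ns.
Distance: d = vΔt = 0.729 × 2.998×10⁸ m/s × 2.3374×10^-9 s = 0.511 m.

0.511 m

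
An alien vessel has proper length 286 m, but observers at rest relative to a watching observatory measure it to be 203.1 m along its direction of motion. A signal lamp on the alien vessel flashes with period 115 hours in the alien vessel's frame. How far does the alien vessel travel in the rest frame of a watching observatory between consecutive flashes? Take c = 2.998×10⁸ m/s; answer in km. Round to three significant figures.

1.23×10^11 km

γ = L₀/L = 286/203.1 = 1.40817.
β = √(1 − 1/γ²) = 0.70406. Lab-frame period = γτ = 1.40817×115 hours = 161.94 hours. Distance = βc × γτ = 0.70406 × 2.998×10⁸ m/s × 582984 s = 1.2305×10^14 m = 1.23×10^11 km.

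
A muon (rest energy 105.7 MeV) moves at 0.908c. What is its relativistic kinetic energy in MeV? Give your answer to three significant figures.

With β = 0.908, γ = 1/√(1 − 0.908²) = 1/√0.175536 = 2.3868.
Kinetic energy: K = (γ − 1)mc² = (2.3868 − 1) × 105.7 MeV = 1.3868 × 105.7 = 147 MeV.

147 MeV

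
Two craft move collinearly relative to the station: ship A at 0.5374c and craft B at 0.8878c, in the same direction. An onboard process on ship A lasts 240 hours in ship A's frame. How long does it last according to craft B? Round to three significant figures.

Speed of ship A in craft B's frame: u = (v_A − v_B)/(1 − v_A v_B/c²) = (0.5374 − 0.8878)/(1 − 0.5374×0.8878) = −0.3504/0.52289628 = −0.67011; |u| = 0.67011c.
γ for this relative speed: γ = 1/√(1 − 0.449047) = 1.3472.
The clock on ship A records proper time, so craft B measures Δt = γΔτ = 1.3472 × 240 = 323 hours.

323 hours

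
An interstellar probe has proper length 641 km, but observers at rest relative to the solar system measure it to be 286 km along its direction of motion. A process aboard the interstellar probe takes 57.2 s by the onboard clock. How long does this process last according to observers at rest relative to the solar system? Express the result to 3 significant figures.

128 s

γ = L₀/L = 641/286 = 2.24126.
Δt = γΔτ = 2.24126 × 57.2 = 128 s.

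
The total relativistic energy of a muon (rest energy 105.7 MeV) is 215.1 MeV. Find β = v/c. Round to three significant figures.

Total energy E = γmc² gives γ = 215.1/105.7 = 2.035.
Hence β = √(1 − 1/γ²) = √(1 − 0.241474) = √0.758526 = 0.871.

0.871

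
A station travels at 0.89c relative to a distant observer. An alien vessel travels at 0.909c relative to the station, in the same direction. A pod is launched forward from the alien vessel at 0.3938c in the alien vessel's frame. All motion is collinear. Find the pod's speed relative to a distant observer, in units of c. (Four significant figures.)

0.9976c

Apply u = (u'+v)/(1+u'v) twice. Pod in the station frame: (0.3938+0.909)/(1+0.3938·0.909) = 1.3028/1.3579642 = 0.95938c.
That velocity, transformed to the rest frame of a distant observer: (0.95938+0.89)/(1+0.95938·0.89) = 1.84938/1.8538482 = 0.99759c.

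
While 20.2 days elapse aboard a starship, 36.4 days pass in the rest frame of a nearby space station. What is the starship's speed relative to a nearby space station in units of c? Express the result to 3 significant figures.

0.832c

γ = Δt/Δτ = 36.4/20.2 = 1.802.
β = √(1 − 1/γ²) = √(1 − 0.307957) = √0.692043 = 0.832.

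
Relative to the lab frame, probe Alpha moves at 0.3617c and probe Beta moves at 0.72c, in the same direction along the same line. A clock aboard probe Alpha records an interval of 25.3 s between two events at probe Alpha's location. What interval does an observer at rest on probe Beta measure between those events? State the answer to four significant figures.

The velocity of probe Alpha relative to probe Beta is (0.3617 − 0.72)c / (1 − 0.3617×0.72) = −0.48447c; relative speed 0.48447c.
At |u| = 0.48447c, γ = (1 − 0.234711)^(−1/2) = 1.1431.
Probe Alpha's interval is proper; time dilation gives Δt_B = γΔτ = 1.1431 × 25.3 s = 28.92 s.

28.92 s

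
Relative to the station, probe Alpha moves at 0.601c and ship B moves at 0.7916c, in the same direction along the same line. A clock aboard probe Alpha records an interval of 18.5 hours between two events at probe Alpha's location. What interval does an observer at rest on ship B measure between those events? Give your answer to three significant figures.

19.9 hours

Transform probe Alpha's velocity into ship B's frame: (0.601 − 0.7916)/(1 − 0.601·0.7916) = −0.1906/0.5242484, so the relative speed is 0.36357c.
γ for this relative speed: γ = 1/√(1 − 0.132183) = 1.0735.
The clock on probe Alpha records proper time, so ship B measures Δt = γΔτ = 1.0735 × 18.5 = 19.9 hours.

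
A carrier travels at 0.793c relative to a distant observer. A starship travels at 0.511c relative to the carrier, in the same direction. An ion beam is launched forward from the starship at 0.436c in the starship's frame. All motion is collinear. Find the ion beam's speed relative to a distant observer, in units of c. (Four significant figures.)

First combine the ion beam and starship (S''→S'): u₁ = (0.436 + 0.511)/(1 + 0.436×0.511) = 0.947/1.222796 = 0.77445.
Then combine with the carrier (S'→S): u = (0.77445 + 0.793)/(1 + 0.77445×0.793) = 1.56745/1.61413885 = 0.97108.

0.9711c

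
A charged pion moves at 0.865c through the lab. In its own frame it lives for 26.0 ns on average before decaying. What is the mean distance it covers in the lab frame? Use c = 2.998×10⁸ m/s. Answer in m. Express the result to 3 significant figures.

13.4 m

β² = 0.748225, so γ = 1/√0.251775 = 1.9929.
Lab-frame lifetime: Δt = γτ = 1.9929 × 26.0 ns = 51.815 ns.
Distance: d = vΔt = 0.865 × 2.998×10⁸ m/s × 5.1815×10^-8 s = 13.4 m.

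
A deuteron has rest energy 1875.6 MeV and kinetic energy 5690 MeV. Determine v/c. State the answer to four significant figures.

0.9688

K = (γ−1)mc², so γ = 1 + 5690/1875.6 = 4.0337.
Then v/c = √(1 − γ⁻²) = √(1 − 0.06146) = √0.93854 = 0.9688.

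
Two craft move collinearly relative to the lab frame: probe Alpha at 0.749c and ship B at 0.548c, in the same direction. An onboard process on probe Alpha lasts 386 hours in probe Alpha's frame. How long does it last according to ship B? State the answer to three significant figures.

Speed of probe Alpha in ship B's frame: u = (v_A − v_B)/(1 − v_A v_B/c²) = (0.749 − 0.548)/(1 − 0.749×0.548) = 0.201/0.589548 = 0.34094; |u| = 0.34094c.
At |u| = 0.34094c, γ = (1 − 0.11624)^(−1/2) = 1.0637.
Probe Alpha's interval is proper; time dilation gives Δt_B = γΔτ = 1.0637 × 386 hours = 411 hours.

411 hours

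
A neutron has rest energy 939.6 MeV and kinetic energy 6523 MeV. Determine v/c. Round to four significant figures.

0.9920

K = (γ−1)mc², so γ = 1 + 6523/939.6 = 7.9423.
Then v/c = √(1 − γ⁻²) = √(1 − 0.0158529) = √0.9841471 = 0.9920.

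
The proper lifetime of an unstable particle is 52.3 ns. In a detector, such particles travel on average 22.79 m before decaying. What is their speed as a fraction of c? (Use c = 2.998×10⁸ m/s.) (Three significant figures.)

Lab distance = (lab lifetime)·v = γτ·βc, so βγ = d/(cτ) = 22.79/(2.998×10⁸ × 5.230×10^-8) = 1.4535.
With βγ = 1.4535: γ² = 1 + (βγ)² = 3.11266, and β = (βγ)/γ = 1.4535/1.76427 = 0.824.

0.824c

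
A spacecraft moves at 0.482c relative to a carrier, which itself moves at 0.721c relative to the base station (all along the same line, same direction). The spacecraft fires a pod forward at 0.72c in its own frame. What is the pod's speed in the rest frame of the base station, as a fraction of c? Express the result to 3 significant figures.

0.982c

First combine the pod and spacecraft (S''→S'): u₁ = (0.72 + 0.482)/(1 + 0.72×0.482) = 1.202/1.34704 = 0.89233.
Then combine with the carrier (S'→S): u = (0.89233 + 0.721)/(1 + 0.89233×0.721) = 1.61333/1.64336993 = 0.98172.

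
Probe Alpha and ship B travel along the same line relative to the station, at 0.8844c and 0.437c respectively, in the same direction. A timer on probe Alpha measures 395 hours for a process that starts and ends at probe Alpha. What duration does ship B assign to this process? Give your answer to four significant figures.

577.3 hours

Speed of probe Alpha in ship B's frame: u = (v_A − v_B)/(1 − v_A v_B/c²) = (0.8844 − 0.437)/(1 − 0.8844×0.437) = 0.4474/0.6135172 = 0.72924; |u| = 0.72924c.
γ for this relative speed: γ = 1/√(1 − 0.531791) = 1.4614.
The clock on probe Alpha records proper time, so ship B measures Δt = γΔτ = 1.4614 × 395 = 577.3 hours.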